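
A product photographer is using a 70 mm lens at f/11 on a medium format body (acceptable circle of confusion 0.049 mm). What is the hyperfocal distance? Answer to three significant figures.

9.16 m

Hyperfocal distance H = f²/(N·c) + f = 70²/(11 × 0.049) + 70 = 4900/0.539 + 70 ≈ 9160.9 mm ≈ 9.16 m.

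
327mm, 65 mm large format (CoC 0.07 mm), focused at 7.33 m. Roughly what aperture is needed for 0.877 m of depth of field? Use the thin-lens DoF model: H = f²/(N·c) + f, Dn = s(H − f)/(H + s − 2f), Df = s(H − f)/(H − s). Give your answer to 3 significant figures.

f/13

Write h = H − f = f²/(N·c). The thin-lens limits are Dn = s·h/(h + (s−f)) and Df = s·h/(h − (s−f)), so DoF = Df − Dn = 2·s·(s−f)·h / (h² − (s−f)²).
That is a quadratic in h: DoF·h² − 2·s·(s−f)·h − DoF·(s−f)² = 0 ⇒ h = (s−f)·(s + √(s² + DoF²)) / DoF = 7003 × (7330 + √(7330² + 877²)) / 877 = 7003 × (7330 + 7382.28) / 877 ≈ 117480 mm.
Then N = f²/(c·h) = 327² / (0.07 × 117480) = 106929 / 8223.6 ≈ 13.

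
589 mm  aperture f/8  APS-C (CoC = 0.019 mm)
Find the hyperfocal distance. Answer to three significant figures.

2280 m

Hyperfocal distance H = f²/(N·c) + f = 589²/(8 × 0.019) + 589 = 346921/0.152 + 589 ≈ 2282964.0 mm ≈ 2280 m.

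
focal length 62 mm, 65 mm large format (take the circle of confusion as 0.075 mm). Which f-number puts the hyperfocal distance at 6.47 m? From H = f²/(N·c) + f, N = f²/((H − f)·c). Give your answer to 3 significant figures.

f/8

Rearrange H = f²/(N·c) + f for N: N = f² / ((H − f)·c).
N = 62² / ((6470 − 62) × 0.075) = 3844 / 480.6 ≈ 8.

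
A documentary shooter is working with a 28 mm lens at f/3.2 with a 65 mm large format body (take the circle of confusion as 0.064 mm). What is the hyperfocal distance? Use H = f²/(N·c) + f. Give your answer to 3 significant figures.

3.86 m

Hyperfocal distance H = f²/(N·c) + f = 28²/(3.2 × 0.064) + 28 = 784/0.2048 + 28 ≈ 3856.1 mm ≈ 3.86 m.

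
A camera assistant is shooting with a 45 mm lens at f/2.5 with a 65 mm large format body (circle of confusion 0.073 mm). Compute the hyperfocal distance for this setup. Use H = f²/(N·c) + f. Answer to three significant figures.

11.1 m

Hyperfocal distance H = f²/(N·c) + f = 45²/(2.5 × 0.073) + 45 = 2025/0.1825 + 45 ≈ 11140.9 mm ≈ 11.1 m.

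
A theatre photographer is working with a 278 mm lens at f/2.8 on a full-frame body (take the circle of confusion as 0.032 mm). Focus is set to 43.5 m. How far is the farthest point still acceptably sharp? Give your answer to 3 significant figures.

Hyperfocal distance H = f²/(N·c) + f = 278²/(2.8 × 0.032) + 278 = 77284/0.0896 + 278 ≈ 862822.6 mm ≈ 862.8 m.
Far limit Df = s·(H − f)/(H − s) = 43500 × (862822.6 − 278) / (862822.6 − 43500) = 43500 × 862544.6 / 819322.6 ≈ 45795 mm ≈ 45.8 m.

45.8 m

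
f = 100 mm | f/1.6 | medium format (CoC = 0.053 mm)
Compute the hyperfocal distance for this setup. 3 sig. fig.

Hyperfocal distance H = f²/(N·c) + f = 100²/(1.6 × 0.053) + 100 = 10000/0.0848 + 100 ≈ 118024.5 mm ≈ 118 m.

118 m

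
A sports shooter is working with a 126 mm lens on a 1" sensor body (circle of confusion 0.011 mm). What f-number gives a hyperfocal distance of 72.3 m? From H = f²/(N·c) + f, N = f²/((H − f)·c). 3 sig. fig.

Rearrange H = f²/(N·c) + f for N: N = f² / ((H − f)·c).
N = 126² / ((72300 − 126) × 0.011) = 15876 / 793.9 ≈ 20.

f/20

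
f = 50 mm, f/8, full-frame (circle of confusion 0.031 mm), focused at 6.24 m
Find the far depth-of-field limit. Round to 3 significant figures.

16.2 m

Hyperfocal distance H = f²/(N·c) + f = 50²/(8 × 0.031) + 50 = 2500/0.248 + 50 ≈ 10130.6 mm ≈ 10.13 m.
Far limit Df = s·(H − f)/(H − s) = 6240 × (10130.6 − 50) / (10130.6 − 6240) = 6240 × 10080.6 / 3890.6 ≈ 16168 mm ≈ 16.2 m.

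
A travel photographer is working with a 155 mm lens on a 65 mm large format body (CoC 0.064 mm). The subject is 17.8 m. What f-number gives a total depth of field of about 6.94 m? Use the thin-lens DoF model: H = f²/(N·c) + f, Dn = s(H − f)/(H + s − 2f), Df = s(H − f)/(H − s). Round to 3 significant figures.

f/4

Write h = H − f = f²/(N·c). The thin-lens limits are Dn = s·h/(h + (s−f)) and Df = s·h/(h − (s−f)), so DoF = Df − Dn = 2·s·(s−f)·h / (h² − (s−f)²).
That is a quadratic in h: DoF·h² − 2·s·(s−f)·h − DoF·(s−f)² = 0 ⇒ h = (s−f)·(s + √(s² + DoF²)) / DoF = 17645 × (17800 + √(17800² + 6940²)) / 6940 = 17645 × (17800 + 19105.1) / 6940 ≈ 93831 mm.
Then N = f²/(c·h) = 155² / (0.064 × 93831) = 24025 / 6005.2 ≈ 4.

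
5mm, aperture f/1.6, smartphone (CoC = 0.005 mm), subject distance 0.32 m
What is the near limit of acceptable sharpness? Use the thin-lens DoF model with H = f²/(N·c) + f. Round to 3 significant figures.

Hyperfocal distance H = f²/(N·c) + f = 5²/(1.6 × 0.005) + 5 = 25/0.008 + 5 ≈ 3130.0 mm ≈ 3.130 m.
Near limit Dn = s·(H − f)/(H + s − 2f) = 320 × (3130.0 − 5) / (3130.0 + 320 − 2 × 5) = 320 × 3125.0 / 3440.0 ≈ 290.70 mm.

291 mm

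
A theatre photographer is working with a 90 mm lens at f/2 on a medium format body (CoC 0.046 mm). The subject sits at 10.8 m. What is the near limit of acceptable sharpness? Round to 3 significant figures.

9.63 m

Hyperfocal distance H = f²/(N·c) + f = 90²/(2 × 0.046) + 90 = 8100/0.092 + 90 ≈ 88133.5 mm ≈ 88.13 m.
Near limit Dn = s·(H − f)/(H + s − 2f) = 10800 × (88133.5 − 90) / (88133.5 + 10800 − 2 × 90) = 10800 × 88043.5 / 98753.5 ≈ 9628.7 mm ≈ 9.63 m.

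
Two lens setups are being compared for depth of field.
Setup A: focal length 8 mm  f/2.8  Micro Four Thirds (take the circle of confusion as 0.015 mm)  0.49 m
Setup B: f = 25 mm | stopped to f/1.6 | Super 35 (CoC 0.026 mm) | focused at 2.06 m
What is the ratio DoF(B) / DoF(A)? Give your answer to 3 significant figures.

1.65

Setup A: H = 8²/(2.8×0.015) + 8 ≈ 1531.8 mm; DoF = Df − Dn = 716.70 − 372.25 ≈ 344.45 mm.
Setup B: H = 25²/(1.6×0.026) + 25 ≈ 15049.0 mm; DoF = Df − Dn = 2382.74 − 1814.26 ≈ 568.48 mm.
Ratio = 568.48 / 344.45 ≈ 1.65.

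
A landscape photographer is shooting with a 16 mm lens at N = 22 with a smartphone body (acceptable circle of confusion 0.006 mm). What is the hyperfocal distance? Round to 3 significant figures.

Hyperfocal distance H = f²/(N·c) + f = 16²/(22 × 0.006) + 16 = 256/0.132 + 16 ≈ 1955.4 mm ≈ 1.96 m.

1.96 m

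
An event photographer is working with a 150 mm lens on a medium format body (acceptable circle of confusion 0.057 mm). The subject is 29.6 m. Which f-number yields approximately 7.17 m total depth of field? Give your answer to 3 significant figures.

f/1.60

Write h = H − f = f²/(N·c). The thin-lens limits are Dn = s·h/(h + (s−f)) and Df = s·h/(h − (s−f)), so DoF = Df − Dn = 2·s·(s−f)·h / (h² − (s−f)²).
That is a quadratic in h: DoF·h² − 2·s·(s−f)·h − DoF·(s−f)² = 0 ⇒ h = (s−f)·(s + √(s² + DoF²)) / DoF = 29450 × (29600 + √(29600² + 7170²)) / 7170 = 29450 × (29600 + 30456.0) / 7170 ≈ 246674 mm.
Then N = f²/(c·h) = 150² / (0.057 × 246674) = 22500 / 14060 ≈ 1.60.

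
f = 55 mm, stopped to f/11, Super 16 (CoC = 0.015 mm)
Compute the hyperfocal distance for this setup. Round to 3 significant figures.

18.4 m

Hyperfocal distance H = f²/(N·c) + f = 55²/(11 × 0.015) + 55 = 3025/0.165 + 55 ≈ 18388.3 mm ≈ 18.4 m.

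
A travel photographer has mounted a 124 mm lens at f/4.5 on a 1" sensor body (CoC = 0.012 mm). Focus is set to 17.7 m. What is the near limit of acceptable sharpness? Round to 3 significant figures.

Hyperfocal distance H = f²/(N·c) + f = 124²/(4.5 × 0.012) + 124 = 15376/0.054 + 124 ≈ 284864.7 mm ≈ 284.9 m.
Near limit Dn = s·(H − f)/(H + s − 2f) = 17700 × (284864.7 − 124) / (284864.7 + 17700 − 2 × 124) = 17700 × 284740.7 / 302316.7 ≈ 16671 mm ≈ 16.7 m.

16.7 m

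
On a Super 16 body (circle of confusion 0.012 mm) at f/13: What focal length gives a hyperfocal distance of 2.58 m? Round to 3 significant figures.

From H = f²/(N·c) + f, with f ≪ H: f ≈ √(H·N·c) = √(2580 × 13 × 0.012) = √402.48 ≈ 20.06 mm.
Exact: f² + N·c·f − N·c·H = 0 ⇒ f = (−N·c + √((N·c)² + 4·N·c·H))/2 = (−0.156 + √1609.9)/2 ≈ 19.984 mm ≈ 20.0 mm.

20.0 mm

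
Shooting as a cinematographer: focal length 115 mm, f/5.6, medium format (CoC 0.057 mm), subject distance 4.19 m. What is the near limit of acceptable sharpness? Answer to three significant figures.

3.81 m

Hyperfocal distance H = f²/(N·c) + f = 115²/(5.6 × 0.057) + 115 = 13225/0.3192 + 115 ≈ 41546.7 mm ≈ 41.55 m.
Near limit Dn = s·(H − f)/(H + s − 2f) = 4190 × (41546.7 − 115) / (41546.7 + 4190 − 2 × 115) = 4190 × 41431.7 / 45506.7 ≈ 3814.8 mm ≈ 3.81 m.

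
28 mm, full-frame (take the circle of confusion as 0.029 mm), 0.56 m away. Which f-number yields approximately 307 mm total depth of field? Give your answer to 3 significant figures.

f/13

Write h = H − f = f²/(N·c). The thin-lens limits are Dn = s·h/(h + (s−f)) and Df = s·h/(h − (s−f)), so DoF = Df − Dn = 2·s·(s−f)·h / (h² − (s−f)²).
That is a quadratic in h: DoF·h² − 2·s·(s−f)·h − DoF·(s−f)² = 0 ⇒ h = (s−f)·(s + √(s² + DoF²)) / DoF = 532 × (560 + √(560² + 307²)) / 307 = 532 × (560 + 638.631) / 307 ≈ 2077.1 mm.
Then N = f²/(c·h) = 28² / (0.029 × 2077.1) = 784 / 60.236 ≈ 13.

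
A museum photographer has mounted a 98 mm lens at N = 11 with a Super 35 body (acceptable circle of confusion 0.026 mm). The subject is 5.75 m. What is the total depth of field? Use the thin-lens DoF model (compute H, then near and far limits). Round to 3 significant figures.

1.99 m

Hyperfocal distance H = f²/(N·c) + f = 98²/(11 × 0.026) + 98 = 9604/0.286 + 98 ≈ 33678.4 mm ≈ 33.68 m.
Near limit Dn = s·(H − f)/(H + s − 2f) = 5750 × (33678.4 − 98) / (33678.4 + 5750 − 2 × 98) = 5750 × 33580.4 / 39232.4 ≈ 4921.6 mm.
Far limit Df = s·(H − f)/(H − s) = 5750 × (33678.4 − 98) / (33678.4 − 5750) = 5750 × 33580.4 / 27928.4 ≈ 6913.7 mm.
Depth of field = Df − Dn = 6913.7 − 4921.6 ≈ 1992.1 mm ≈ 1.99 m.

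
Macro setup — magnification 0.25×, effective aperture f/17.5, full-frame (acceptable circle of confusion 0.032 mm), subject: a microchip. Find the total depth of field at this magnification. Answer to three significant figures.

17.9 mm

At magnification m, DoF ≈ 2·N_eff·c/m² = 2 × 17.5 × 0.032 / 0.25² = 1.12 / 0.0625 ≈ 17.9 mm.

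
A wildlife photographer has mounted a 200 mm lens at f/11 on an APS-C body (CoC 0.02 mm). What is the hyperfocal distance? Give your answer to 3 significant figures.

182 m

Hyperfocal distance H = f²/(N·c) + f = 200²/(11 × 0.02) + 200 = 40000/0.22 + 200 ≈ 182018.2 mm ≈ 182 m.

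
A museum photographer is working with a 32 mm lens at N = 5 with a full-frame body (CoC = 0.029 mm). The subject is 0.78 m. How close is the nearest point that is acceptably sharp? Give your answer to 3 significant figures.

Hyperfocal distance H = f²/(N·c) + f = 32²/(5 × 0.029) + 32 = 1024/0.145 + 32 ≈ 7094.1 mm ≈ 7.094 m.
Near limit Dn = s·(H − f)/(H + s − 2f) = 780 × (7094.1 − 32) / (7094.1 + 780 − 2 × 32) = 780 × 7062.1 / 7810.1 ≈ 705.30 mm ≈ 0.705 m.

0.705 m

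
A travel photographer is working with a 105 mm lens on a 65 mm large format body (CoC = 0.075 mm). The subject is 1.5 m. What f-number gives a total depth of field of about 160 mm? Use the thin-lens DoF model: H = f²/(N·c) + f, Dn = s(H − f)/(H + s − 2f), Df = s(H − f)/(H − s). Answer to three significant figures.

Write h = H − f = f²/(N·c). The thin-lens limits are Dn = s·h/(h + (s−f)) and Df = s·h/(h − (s−f)), so DoF = Df − Dn = 2·s·(s−f)·h / (h² − (s−f)²).
That is a quadratic in h: DoF·h² − 2·s·(s−f)·h − DoF·(s−f)² = 0 ⇒ h = (s−f)·(s + √(s² + DoF²)) / DoF = 1395 × (1500 + √(1500² + 160²)) / 160 = 1395 × (1500 + 1508.51) / 160 ≈ 26230 mm.
Then N = f²/(c·h) = 105² / (0.075 × 26230) = 11025 / 1967.3 ≈ 5.60.

f/5.60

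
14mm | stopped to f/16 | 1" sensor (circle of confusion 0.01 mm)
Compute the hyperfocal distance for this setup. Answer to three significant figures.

1.24 m

Hyperfocal distance H = f²/(N·c) + f = 14²/(16 × 0.01) + 14 = 196/0.16 + 14 ≈ 1239.0 mm ≈ 1.24 m.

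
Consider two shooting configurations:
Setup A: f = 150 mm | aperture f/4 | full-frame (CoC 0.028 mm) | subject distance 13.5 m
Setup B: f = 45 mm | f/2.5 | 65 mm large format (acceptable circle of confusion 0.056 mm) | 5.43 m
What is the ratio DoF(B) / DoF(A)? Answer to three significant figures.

2.60

Setup A: H = 150²/(4×0.028) + 150 ≈ 201042.9 mm; DoF = Df − Dn = 14461.0 − 12658.8 ≈ 1802.2 mm.
Setup B: H = 45²/(2.5×0.056) + 45 ≈ 14509.3 mm; DoF = Df − Dn = 8650.6 − 3956.9 ≈ 4693.7 mm.
Ratio = 4693.7 / 1802.2 ≈ 2.60.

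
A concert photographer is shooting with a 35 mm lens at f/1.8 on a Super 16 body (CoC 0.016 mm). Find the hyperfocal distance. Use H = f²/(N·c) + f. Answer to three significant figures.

Hyperfocal distance H = f²/(N·c) + f = 35²/(1.8 × 0.016) + 35 = 1225/0.0288 + 35 ≈ 42569.7 mm ≈ 42.6 m.

42.6 m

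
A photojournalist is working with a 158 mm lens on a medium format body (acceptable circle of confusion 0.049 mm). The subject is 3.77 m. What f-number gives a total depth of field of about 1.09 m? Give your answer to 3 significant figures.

Write h = H − f = f²/(N·c). The thin-lens limits are Dn = s·h/(h + (s−f)) and Df = s·h/(h − (s−f)), so DoF = Df − Dn = 2·s·(s−f)·h / (h² − (s−f)²).
That is a quadratic in h: DoF·h² − 2·s·(s−f)·h − DoF·(s−f)² = 0 ⇒ h = (s−f)·(s + √(s² + DoF²)) / DoF = 3612 × (3770 + √(3770² + 1090²)) / 1090 = 3612 × (3770 + 3924.41) / 1090 ≈ 25497 mm.
Then N = f²/(c·h) = 158² / (0.049 × 25497) = 24964 / 1249.4 ≈ 20.

f/20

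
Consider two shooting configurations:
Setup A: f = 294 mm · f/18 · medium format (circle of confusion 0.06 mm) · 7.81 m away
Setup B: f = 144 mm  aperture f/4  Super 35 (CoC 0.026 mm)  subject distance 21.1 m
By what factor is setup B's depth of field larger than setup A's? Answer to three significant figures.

Setup A: H = 294²/(18×0.06) + 294 ≈ 80327.3 mm; DoF = Df − Dn = 8619.5 − 7139.5 ≈ 1480.0 mm.
Setup B: H = 144²/(4×0.026) + 144 ≈ 199528.6 mm; DoF = Df − Dn = 23578.1 − 19093.2 ≈ 4484.9 mm.
Ratio = 4484.9 / 1480.0 ≈ 3.03.

3.03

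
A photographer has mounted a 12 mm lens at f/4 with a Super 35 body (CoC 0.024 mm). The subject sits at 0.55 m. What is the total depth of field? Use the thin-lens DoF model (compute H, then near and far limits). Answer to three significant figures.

Hyperfocal distance H = f²/(N·c) + f = 12²/(4 × 0.024) + 12 = 144/0.096 + 12 ≈ 1512.0 mm ≈ 1.512 m.
Near limit Dn = s·(H − f)/(H + s − 2f) = 550 × (1512.0 − 12) / (1512.0 + 550 − 2 × 12) = 550 × 1500.0 / 2038.0 ≈ 404.81 mm.
Far limit Df = s·(H − f)/(H − s) = 550 × (1512.0 − 12) / (1512.0 − 550) = 550 × 1500.0 / 962.0 ≈ 857.59 mm.
Depth of field = Df − Dn = 857.59 − 404.81 ≈ 452.78 mm.

453 mm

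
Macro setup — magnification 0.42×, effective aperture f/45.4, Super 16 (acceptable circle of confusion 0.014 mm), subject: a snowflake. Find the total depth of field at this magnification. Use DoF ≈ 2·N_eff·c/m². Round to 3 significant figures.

At magnification m, DoF ≈ 2·N_eff·c/m² = 2 × 45.4 × 0.014 / 0.42² = 1.271 / 0.1764 ≈ 7.21 mm.

7.21 mm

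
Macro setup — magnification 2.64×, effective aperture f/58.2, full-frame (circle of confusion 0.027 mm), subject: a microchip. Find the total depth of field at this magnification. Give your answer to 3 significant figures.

0.451 mm

At magnification m, DoF ≈ 2·N_eff·c/m² = 2 × 58.2 × 0.027 / 2.64² = 3.143 / 6.97 ≈ 0.451 mm.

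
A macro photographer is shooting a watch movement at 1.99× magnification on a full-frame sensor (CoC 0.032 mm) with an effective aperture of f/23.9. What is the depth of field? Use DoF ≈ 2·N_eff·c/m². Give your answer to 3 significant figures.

At magnification m, DoF ≈ 2·N_eff·c/m² = 2 × 23.9 × 0.032 / 1.99² = 1.53 / 3.96 ≈ 0.386 mm.

0.386 mm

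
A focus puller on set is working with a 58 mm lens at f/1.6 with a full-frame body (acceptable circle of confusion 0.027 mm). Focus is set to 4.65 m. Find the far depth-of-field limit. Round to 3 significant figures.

Hyperfocal distance H = f²/(N·c) + f = 58²/(1.6 × 0.027) + 58 = 3364/0.0432 + 58 ≈ 77928.4 mm ≈ 77.93 m.
Far limit Df = s·(H − f)/(H − s) = 4650 × (77928.4 − 58) / (77928.4 − 4650) = 4650 × 77870.4 / 73278.4 ≈ 4941.4 mm ≈ 4.94 m.

4.94 m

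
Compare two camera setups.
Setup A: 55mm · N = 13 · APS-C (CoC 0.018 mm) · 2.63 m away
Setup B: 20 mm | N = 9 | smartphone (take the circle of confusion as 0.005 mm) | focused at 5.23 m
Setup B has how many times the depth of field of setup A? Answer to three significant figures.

8.56

Setup A: H = 55²/(13×0.018) + 55 ≈ 12982.4 mm; DoF = Df − Dn = 3284.2 − 2193.1 ≈ 1091.1 mm.
Setup B: H = 20²/(9×0.005) + 20 ≈ 8908.9 mm; DoF = Df − Dn = 12636.7 − 3297.3 ≈ 9339.4 mm.
Ratio = 9339.4 / 1091.1 ≈ 8.56.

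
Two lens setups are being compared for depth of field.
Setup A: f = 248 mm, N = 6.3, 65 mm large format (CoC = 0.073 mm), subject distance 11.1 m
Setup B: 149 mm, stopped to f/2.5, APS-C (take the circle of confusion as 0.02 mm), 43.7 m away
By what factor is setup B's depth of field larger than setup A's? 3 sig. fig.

4.77

Setup A: H = 248²/(6.3×0.073) + 248 ≈ 133981.4 mm; DoF = Df − Dn = 12080.3 − 10266.9 ≈ 1813.4 mm.
Setup B: H = 149²/(2.5×0.02) + 149 ≈ 444169.0 mm; DoF = Df − Dn = 48452.4 − 39796.6 ≈ 8655.8 mm.
Ratio = 8655.8 / 1813.4 ≈ 4.77.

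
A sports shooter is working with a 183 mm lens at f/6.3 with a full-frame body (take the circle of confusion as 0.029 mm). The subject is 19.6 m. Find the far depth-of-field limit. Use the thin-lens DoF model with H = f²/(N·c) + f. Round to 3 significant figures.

Hyperfocal distance H = f²/(N·c) + f = 183²/(6.3 × 0.029) + 183 = 33489/0.1827 + 183 ≈ 183483.5 mm ≈ 183.5 m.
Far limit Df = s·(H − f)/(H − s) = 19600 × (183483.5 − 183) / (183483.5 − 19600) = 19600 × 183300.5 / 163883.5 ≈ 21922 mm ≈ 21.9 m.

21.9 m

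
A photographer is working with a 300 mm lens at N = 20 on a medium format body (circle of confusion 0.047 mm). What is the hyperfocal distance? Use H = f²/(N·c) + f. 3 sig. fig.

96.0 m

Hyperfocal distance H = f²/(N·c) + f = 300²/(20 × 0.047) + 300 = 90000/0.94 + 300 ≈ 96044.7 mm ≈ 96.0 m.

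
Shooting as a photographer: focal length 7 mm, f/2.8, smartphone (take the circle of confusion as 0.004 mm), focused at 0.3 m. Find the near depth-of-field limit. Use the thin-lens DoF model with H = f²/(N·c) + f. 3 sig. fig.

281 mm

Hyperfocal distance H = f²/(N·c) + f = 7²/(2.8 × 0.004) + 7 = 49/0.0112 + 7 ≈ 4382.0 mm ≈ 4.382 m.
Near limit Dn = s·(H − f)/(H + s − 2f) = 300 × (4382.0 − 7) / (4382.0 + 300 − 2 × 7) = 300 × 4375.0 / 4668.0 ≈ 281.17 mm.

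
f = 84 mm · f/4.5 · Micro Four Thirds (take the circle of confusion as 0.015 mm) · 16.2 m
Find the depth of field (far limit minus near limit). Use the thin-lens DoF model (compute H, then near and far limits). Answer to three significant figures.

5.12 m

Hyperfocal distance H = f²/(N·c) + f = 84²/(4.5 × 0.015) + 84 = 7056/0.0675 + 84 ≈ 104617.3 mm ≈ 104.6 m.
Near limit Dn = s·(H − f)/(H + s − 2f) = 16200 × (104617.3 − 84) / (104617.3 + 16200 − 2 × 84) = 16200 × 104533.3 / 120649.3 ≈ 14036.0 mm.
Far limit Df = s·(H − f)/(H − s) = 16200 × (104617.3 − 84) / (104617.3 − 16200) = 16200 × 104533.3 / 88417.3 ≈ 19152.8 mm.
Depth of field = Df − Dn = 19152.8 − 14036.0 ≈ 5116.8 mm ≈ 5.12 m.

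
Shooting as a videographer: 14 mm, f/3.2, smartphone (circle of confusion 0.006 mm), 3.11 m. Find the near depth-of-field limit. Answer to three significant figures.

Hyperfocal distance H = f²/(N·c) + f = 14²/(3.2 × 0.006) + 14 = 196/0.0192 + 14 ≈ 10222.3 mm ≈ 10.22 m.
Near limit Dn = s·(H − f)/(H + s − 2f) = 3110 × (10222.3 − 14) / (10222.3 + 3110 − 2 × 14) = 3110 × 10208.3 / 13304.3 ≈ 2386.3 mm ≈ 2.39 m.

2.39 m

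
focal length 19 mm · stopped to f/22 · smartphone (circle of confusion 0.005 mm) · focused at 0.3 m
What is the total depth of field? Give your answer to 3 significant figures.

Hyperfocal distance H = f²/(N·c) + f = 19²/(22 × 0.005) + 19 = 361/0.11 + 19 ≈ 3300.8 mm ≈ 3.301 m.
Near limit Dn = s·(H − f)/(H + s − 2f) = 300 × (3300.8 − 19) / (3300.8 + 300 − 2 × 19) = 300 × 3281.8 / 3562.8 ≈ 276.339 mm.
Far limit Df = s·(H − f)/(H − s) = 300 × (3300.8 − 19) / (3300.8 − 300) = 300 × 3281.8 / 3000.8 ≈ 328.092 mm.
Depth of field = Df − Dn = 328.092 − 276.339 ≈ 51.753 mm.

51.8 mm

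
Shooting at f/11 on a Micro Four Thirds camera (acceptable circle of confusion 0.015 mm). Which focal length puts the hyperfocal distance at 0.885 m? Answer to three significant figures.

12.0 mm

From H = f²/(N·c) + f, with f ≪ H: f ≈ √(H·N·c) = √(885 × 11 × 0.015) = √146.02 ≈ 12.08 mm.
Exact: f² + N·c·f − N·c·H = 0 ⇒ f = (−N·c + √((N·c)² + 4·N·c·H))/2 = (−0.165 + √584.13)/2 ≈ 12.002 mm ≈ 12.0 mm.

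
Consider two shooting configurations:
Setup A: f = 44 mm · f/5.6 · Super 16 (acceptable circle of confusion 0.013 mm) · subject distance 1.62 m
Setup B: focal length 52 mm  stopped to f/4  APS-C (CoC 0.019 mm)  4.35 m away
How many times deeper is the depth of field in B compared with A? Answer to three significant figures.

Setup A: H = 44²/(5.6×0.013) + 44 ≈ 26637.4 mm; DoF = Df − Dn = 1722.05 − 1529.37 ≈ 192.68 mm.
Setup B: H = 52²/(4×0.019) + 52 ≈ 35630.9 mm; DoF = Df − Dn = 4947.7 − 3881.2 ≈ 1066.5 mm.
Ratio = 1066.5 / 192.68 ≈ 5.54.

5.54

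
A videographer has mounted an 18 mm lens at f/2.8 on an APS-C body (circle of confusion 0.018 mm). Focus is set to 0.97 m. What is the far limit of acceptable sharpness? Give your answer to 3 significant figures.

1.14 m

Hyperfocal distance H = f²/(N·c) + f = 18²/(2.8 × 0.018) + 18 = 324/0.0504 + 18 ≈ 6446.6 mm ≈ 6.447 m.
Far limit Df = s·(H − f)/(H − s) = 970 × (6446.6 − 18) / (6446.6 − 970) = 970 × 6428.6 / 5476.6 ≈ 1138.6 mm ≈ 1.14 m.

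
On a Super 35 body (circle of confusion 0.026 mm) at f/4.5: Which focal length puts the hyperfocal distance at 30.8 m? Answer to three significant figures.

60.0 mm

From H = f²/(N·c) + f, with f ≪ H: f ≈ √(H·N·c) = √(30800 × 4.5 × 0.026) = √3603.6 ≈ 60.03 mm.
The +f correction barely moves this — solving exactly, f² + N·c·f − N·c·H = 0 ⇒ f = (−N·c + √((N·c)² + 4·N·c·H))/2 = (−0.117 + √14414)/2 ≈ 59.972 mm, so f ≈ 60.0 mm.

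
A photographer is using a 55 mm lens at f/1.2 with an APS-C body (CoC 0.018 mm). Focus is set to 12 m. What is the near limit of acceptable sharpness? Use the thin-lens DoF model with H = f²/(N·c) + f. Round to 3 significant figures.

11.1 m

Hyperfocal distance H = f²/(N·c) + f = 55²/(1.2 × 0.018) + 55 = 3025/0.0216 + 55 ≈ 140101.3 mm ≈ 140.1 m.
Near limit Dn = s·(H − f)/(H + s − 2f) = 12000 × (140101.3 − 55) / (140101.3 + 12000 − 2 × 55) = 12000 × 140046.3 / 151991.3 ≈ 11057 mm ≈ 11.1 m.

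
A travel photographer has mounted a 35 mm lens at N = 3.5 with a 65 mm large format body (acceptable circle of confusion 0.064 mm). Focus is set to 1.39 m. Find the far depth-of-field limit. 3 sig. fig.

Hyperfocal distance H = f²/(N·c) + f = 35²/(3.5 × 0.064) + 35 = 1225/0.224 + 35 ≈ 5503.8 mm ≈ 5.504 m.
Far limit Df = s·(H − f)/(H − s) = 1390 × (5503.8 − 35) / (5503.8 − 1390) = 1390 × 5468.8 / 4113.8 ≈ 1847.8 mm ≈ 1.85 m.

1.85 m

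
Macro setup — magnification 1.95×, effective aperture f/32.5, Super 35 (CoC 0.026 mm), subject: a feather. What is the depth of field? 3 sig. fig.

0.444 mm

At magnification m, DoF ≈ 2·N_eff·c/m² = 2 × 32.5 × 0.026 / 1.95² = 1.69 / 3.802 ≈ 0.444 mm.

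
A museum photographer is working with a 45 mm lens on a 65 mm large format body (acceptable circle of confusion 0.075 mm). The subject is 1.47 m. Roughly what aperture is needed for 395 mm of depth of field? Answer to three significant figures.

f/2.50

Write h = H − f = f²/(N·c). The thin-lens limits are Dn = s·h/(h + (s−f)) and Df = s·h/(h − (s−f)), so DoF = Df − Dn = 2·s·(s−f)·h / (h² − (s−f)²).
That is a quadratic in h: DoF·h² − 2·s·(s−f)·h − DoF·(s−f)² = 0 ⇒ h = (s−f)·(s + √(s² + DoF²)) / DoF = 1425 × (1470 + √(1470² + 395²)) / 395 = 1425 × (1470 + 1522.14) / 395 ≈ 10794 mm.
Then N = f²/(c·h) = 45² / (0.075 × 10794) = 2025 / 809.58 ≈ 2.50.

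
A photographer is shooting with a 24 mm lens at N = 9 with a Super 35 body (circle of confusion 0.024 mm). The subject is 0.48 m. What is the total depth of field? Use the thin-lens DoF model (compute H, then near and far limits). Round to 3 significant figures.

Hyperfocal distance H = f²/(N·c) + f = 24²/(9 × 0.024) + 24 = 576/0.216 + 24 ≈ 2690.7 mm ≈ 2.691 m.
Near limit Dn = s·(H − f)/(H + s − 2f) = 480 × (2690.7 − 24) / (2690.7 + 480 − 2 × 24) = 480 × 2666.7 / 3122.7 ≈ 409.91 mm.
Far limit Df = s·(H − f)/(H − s) = 480 × (2690.7 − 24) / (2690.7 − 480) = 480 × 2666.7 / 2210.7 ≈ 579.01 mm.
Depth of field = Df − Dn = 579.01 − 409.91 ≈ 169.10 mm.

169 mm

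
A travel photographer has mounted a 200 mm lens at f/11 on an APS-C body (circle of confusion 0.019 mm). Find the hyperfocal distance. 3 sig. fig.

192 m

Hyperfocal distance H = f²/(N·c) + f = 200²/(11 × 0.019) + 200 = 40000/0.209 + 200 ≈ 191587.6 mm ≈ 192 m.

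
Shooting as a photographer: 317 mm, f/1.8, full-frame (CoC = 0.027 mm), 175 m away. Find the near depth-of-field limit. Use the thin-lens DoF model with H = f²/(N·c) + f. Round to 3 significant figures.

161 m

Hyperfocal distance H = f²/(N·c) + f = 317²/(1.8 × 0.027) + 317 = 100489/0.0486 + 317 ≈ 2067991.9 mm ≈ 2068 m.
Near limit Dn = s·(H − f)/(H + s − 2f) = 175000 × (2067991.9 − 317) / (2067991.9 + 175000 − 2 × 317) = 175000 × 2067674.9 / 2242357.9 ≈ 161367 mm ≈ 161 m.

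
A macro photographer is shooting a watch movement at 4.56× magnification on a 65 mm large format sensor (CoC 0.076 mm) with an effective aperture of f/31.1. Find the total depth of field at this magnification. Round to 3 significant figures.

At magnification m, DoF ≈ 2·N_eff·c/m² = 2 × 31.1 × 0.076 / 4.56² = 4.727 / 20.79 ≈ 0.227 mm.

0.227 mm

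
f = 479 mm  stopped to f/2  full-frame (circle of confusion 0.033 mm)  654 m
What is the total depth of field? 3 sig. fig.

Hyperfocal distance H = f²/(N·c) + f = 479²/(2 × 0.033) + 479 = 229441/0.066 + 479 ≈ 3476857.8 mm ≈ 3477 m.
Near limit Dn = s·(H − f)/(H + s − 2f) = 654000 × (3476857.8 − 479) / (3476857.8 + 654000 − 2 × 479) = 654000 × 3476378.8 / 4129899.8 ≈ 550510 mm.
Far limit Df = s·(H − f)/(H − s) = 654000 × (3476857.8 − 479) / (3476857.8 − 654000) = 654000 × 3476378.8 / 2822857.8 ≈ 805408 mm.
Depth of field = Df − Dn = 805408 − 550510 ≈ 254898 mm ≈ 255 m.

255 m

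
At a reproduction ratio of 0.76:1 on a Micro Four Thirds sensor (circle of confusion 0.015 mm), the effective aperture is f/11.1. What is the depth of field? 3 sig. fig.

0.577 mm

At magnification m, DoF ≈ 2·N_eff·c/m² = 2 × 11.1 × 0.015 / 0.76² = 0.333 / 0.5776 ≈ 0.577 mm.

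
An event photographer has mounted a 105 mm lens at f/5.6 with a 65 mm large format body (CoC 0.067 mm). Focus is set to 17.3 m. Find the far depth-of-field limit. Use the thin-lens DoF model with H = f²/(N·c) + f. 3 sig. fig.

Hyperfocal distance H = f²/(N·c) + f = 105²/(5.6 × 0.067) + 105 = 11025/0.3752 + 105 ≈ 29489.3 mm ≈ 29.49 m.
Far limit Df = s·(H − f)/(H − s) = 17300 × (29489.3 − 105) / (29489.3 − 17300) = 17300 × 29384.3 / 12189.3 ≈ 41704 mm ≈ 41.7 m.

41.7 m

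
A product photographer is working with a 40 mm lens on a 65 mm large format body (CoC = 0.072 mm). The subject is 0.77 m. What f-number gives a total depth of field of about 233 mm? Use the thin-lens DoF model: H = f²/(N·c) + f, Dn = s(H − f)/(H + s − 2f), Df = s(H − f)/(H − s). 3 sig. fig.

f/4.50

Write h = H − f = f²/(N·c). The thin-lens limits are Dn = s·h/(h + (s−f)) and Df = s·h/(h − (s−f)), so DoF = Df − Dn = 2·s·(s−f)·h / (h² − (s−f)²).
That is a quadratic in h: DoF·h² − 2·s·(s−f)·h − DoF·(s−f)² = 0 ⇒ h = (s−f)·(s + √(s² + DoF²)) / DoF = 730 × (770 + √(770² + 233²)) / 233 = 730 × (770 + 804.481) / 233 ≈ 4932.9 mm.
Then N = f²/(c·h) = 40² / (0.072 × 4932.9) = 1600 / 355.17 ≈ 4.50.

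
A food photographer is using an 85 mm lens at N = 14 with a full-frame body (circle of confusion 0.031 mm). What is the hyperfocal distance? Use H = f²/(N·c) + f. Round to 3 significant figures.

Hyperfocal distance H = f²/(N·c) + f = 85²/(14 × 0.031) + 85 = 7225/0.434 + 85 ≈ 16732.5 mm ≈ 16.7 m.

16.7 m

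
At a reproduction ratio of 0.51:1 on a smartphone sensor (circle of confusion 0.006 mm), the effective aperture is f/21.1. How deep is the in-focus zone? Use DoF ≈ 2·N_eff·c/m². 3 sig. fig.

0.973 mm

At magnification m, DoF ≈ 2·N_eff·c/m² = 2 × 21.1 × 0.006 / 0.51² = 0.2532 / 0.2601 ≈ 0.973 mm.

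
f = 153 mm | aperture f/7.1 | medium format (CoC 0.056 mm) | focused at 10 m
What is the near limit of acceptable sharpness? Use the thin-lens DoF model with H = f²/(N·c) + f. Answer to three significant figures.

8.57 m

Hyperfocal distance H = f²/(N·c) + f = 153²/(7.1 × 0.056) + 153 = 23409/0.3976 + 153 ≈ 59028.8 mm ≈ 59.03 m.
Near limit Dn = s·(H − f)/(H + s − 2f) = 10000 × (59028.8 − 153) / (59028.8 + 10000 − 2 × 153) = 10000 × 58875.8 / 68722.8 ≈ 8567.1 mm ≈ 8.57 m.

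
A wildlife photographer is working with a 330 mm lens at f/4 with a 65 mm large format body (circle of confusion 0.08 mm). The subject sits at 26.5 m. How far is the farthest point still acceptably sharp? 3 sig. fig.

Hyperfocal distance H = f²/(N·c) + f = 330²/(4 × 0.08) + 330 = 108900/0.32 + 330 ≈ 340642.5 mm ≈ 340.6 m.
Far limit Df = s·(H − f)/(H − s) = 26500 × (340642.5 − 330) / (340642.5 − 26500) = 26500 × 340312.5 / 314142.5 ≈ 28708 mm ≈ 28.7 m.

28.7 m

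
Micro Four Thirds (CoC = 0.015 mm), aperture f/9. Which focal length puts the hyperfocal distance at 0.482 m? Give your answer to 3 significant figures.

8.00 mm

From H = f²/(N·c) + f, with f ≪ H: f ≈ √(H·N·c) = √(482 × 9 × 0.015) = √65.070 ≈ 8.067 mm.
Exact: f² + N·c·f − N·c·H = 0 ⇒ f = (−N·c + √((N·c)² + 4·N·c·H))/2 = (−0.135 + √260.30)/2 ≈ 7.9994 mm ≈ 8.00 mm.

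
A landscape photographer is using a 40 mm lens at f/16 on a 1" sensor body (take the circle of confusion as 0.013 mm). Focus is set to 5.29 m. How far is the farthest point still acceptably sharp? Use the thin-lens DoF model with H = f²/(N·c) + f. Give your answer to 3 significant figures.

Hyperfocal distance H = f²/(N·c) + f = 40²/(16 × 0.013) + 40 = 1600/0.208 + 40 ≈ 7732.3 mm ≈ 7.732 m.
Far limit Df = s·(H − f)/(H − s) = 5290 × (7732.3 − 40) / (7732.3 − 5290) = 5290 × 7692.3 / 2442.3 ≈ 16661 mm ≈ 16.7 m.

16.7 m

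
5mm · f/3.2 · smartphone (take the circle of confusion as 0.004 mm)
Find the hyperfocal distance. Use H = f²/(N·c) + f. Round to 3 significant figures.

1.96 m

Hyperfocal distance H = f²/(N·c) + f = 5²/(3.2 × 0.004) + 5 = 25/0.0128 + 5 ≈ 1958.1 mm ≈ 1.96 m.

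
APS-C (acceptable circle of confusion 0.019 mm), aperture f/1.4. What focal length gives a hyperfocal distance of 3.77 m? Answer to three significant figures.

10.0 mm

From H = f²/(N·c) + f, with f ≪ H: f ≈ √(H·N·c) = √(3770 × 1.4 × 0.019) = √100.28 ≈ 10.01 mm.
The +f correction barely moves this — solving exactly, f² + N·c·f − N·c·H = 0 ⇒ f = (−N·c + √((N·c)² + 4·N·c·H))/2 = (−0.0266 + √401.13)/2 ≈ 10.001 mm, so f ≈ 10.0 mm.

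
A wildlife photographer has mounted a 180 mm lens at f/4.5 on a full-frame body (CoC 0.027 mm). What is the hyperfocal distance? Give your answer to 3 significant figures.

Hyperfocal distance H = f²/(N·c) + f = 180²/(4.5 × 0.027) + 180 = 32400/0.1215 + 180 ≈ 266846.7 mm ≈ 267 m.

267 m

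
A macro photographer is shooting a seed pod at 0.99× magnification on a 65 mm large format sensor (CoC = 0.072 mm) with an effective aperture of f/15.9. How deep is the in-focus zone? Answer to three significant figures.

2.34 mm

At magnification m, DoF ≈ 2·N_eff·c/m² = 2 × 15.9 × 0.072 / 0.99² = 2.29 / 0.9801 ≈ 2.34 mm.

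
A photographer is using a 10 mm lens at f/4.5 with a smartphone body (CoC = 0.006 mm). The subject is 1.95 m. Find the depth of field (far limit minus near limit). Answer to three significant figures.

Hyperfocal distance H = f²/(N·c) + f = 10²/(4.5 × 0.006) + 10 = 100/0.027 + 10 ≈ 3713.7 mm ≈ 3.714 m.
Near limit Dn = s·(H − f)/(H + s − 2f) = 1950 × (3713.7 − 10) / (3713.7 + 1950 − 2 × 10) = 1950 × 3703.7 / 5643.7 ≈ 1279.7 mm.
Far limit Df = s·(H − f)/(H − s) = 1950 × (3713.7 − 10) / (3713.7 − 1950) = 1950 × 3703.7 / 1763.7 ≈ 4094.9 mm.
Depth of field = Df − Dn = 4094.9 − 1279.7 ≈ 2815.2 mm ≈ 2.82 m.

2.82 m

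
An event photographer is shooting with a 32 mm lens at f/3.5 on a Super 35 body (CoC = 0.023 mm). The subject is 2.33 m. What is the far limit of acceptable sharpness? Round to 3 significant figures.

2.84 m

Hyperfocal distance H = f²/(N·c) + f = 32²/(3.5 × 0.023) + 32 = 1024/0.0805 + 32 ≈ 12752.5 mm ≈ 12.75 m.
Far limit Df = s·(H − f)/(H − s) = 2330 × (12752.5 − 32) / (12752.5 − 2330) = 2330 × 12720.5 / 10422.5 ≈ 2843.7 mm ≈ 2.84 m.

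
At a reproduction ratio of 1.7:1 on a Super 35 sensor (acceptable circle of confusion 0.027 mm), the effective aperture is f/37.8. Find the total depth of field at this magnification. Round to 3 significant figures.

0.706 mm

At magnification m, DoF ≈ 2·N_eff·c/m² = 2 × 37.8 × 0.027 / 1.7² = 2.041 / 2.89 ≈ 0.706 mm.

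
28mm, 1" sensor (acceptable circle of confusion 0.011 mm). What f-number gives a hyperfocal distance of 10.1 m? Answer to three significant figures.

Rearrange H = f²/(N·c) + f for N: N = f² / ((H − f)·c).
N = 28² / ((10100 − 28) × 0.011) = 784 / 110.8 ≈ 7.08.

f/7.08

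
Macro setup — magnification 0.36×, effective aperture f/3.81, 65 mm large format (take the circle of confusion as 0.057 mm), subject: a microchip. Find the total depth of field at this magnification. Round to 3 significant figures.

At magnification m, DoF ≈ 2·N_eff·c/m² = 2 × 3.81 × 0.057 / 0.36² = 0.4343 / 0.1296 ≈ 3.35 mm.

3.35 mm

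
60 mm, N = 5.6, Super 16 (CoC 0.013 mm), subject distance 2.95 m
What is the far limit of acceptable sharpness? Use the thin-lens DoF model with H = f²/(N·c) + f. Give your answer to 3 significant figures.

Hyperfocal distance H = f²/(N·c) + f = 60²/(5.6 × 0.013) + 60 = 3600/0.0728 + 60 ≈ 49510.5 mm ≈ 49.51 m.
Far limit Df = s·(H − f)/(H − s) = 2950 × (49510.5 − 60) / (49510.5 − 2950) = 2950 × 49450.5 / 46560.5 ≈ 3133.1 mm ≈ 3.13 m.

3.13 m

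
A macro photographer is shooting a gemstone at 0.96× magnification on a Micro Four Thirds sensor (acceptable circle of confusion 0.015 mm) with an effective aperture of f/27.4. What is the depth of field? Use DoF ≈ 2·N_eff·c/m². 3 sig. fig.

0.892 mm

At magnification m, DoF ≈ 2·N_eff·c/m² = 2 × 27.4 × 0.015 / 0.96² = 0.822 / 0.9216 ≈ 0.892 mm.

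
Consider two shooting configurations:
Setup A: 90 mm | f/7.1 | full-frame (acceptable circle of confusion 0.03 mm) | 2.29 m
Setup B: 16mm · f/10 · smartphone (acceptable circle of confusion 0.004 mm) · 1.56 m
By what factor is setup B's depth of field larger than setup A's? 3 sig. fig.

3.01

Setup A: H = 90²/(7.1×0.03) + 90 ≈ 38118.2 mm; DoF = Df − Dn = 2430.62 − 2164.76 ≈ 265.86 mm.
Setup B: H = 16²/(10×0.004) + 16 ≈ 6416.0 mm; DoF = Df − Dn = 2056.01 − 1256.80 ≈ 799.21 mm.
Ratio = 799.21 / 265.86 ≈ 3.01.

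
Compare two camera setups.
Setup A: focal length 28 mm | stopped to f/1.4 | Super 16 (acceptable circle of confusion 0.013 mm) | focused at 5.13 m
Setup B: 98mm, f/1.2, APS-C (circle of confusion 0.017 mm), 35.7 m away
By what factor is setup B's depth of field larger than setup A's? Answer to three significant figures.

Setup A: H = 28²/(1.4×0.013) + 28 ≈ 43104.9 mm; DoF = Df − Dn = 5819.2 − 4586.7 ≈ 1232.5 mm.
Setup B: H = 98²/(1.2×0.017) + 98 ≈ 470882.3 mm; DoF = Df − Dn = 38620.6 − 33190.1 ≈ 5430.5 mm.
Ratio = 5430.5 / 1232.5 ≈ 4.41.

4.41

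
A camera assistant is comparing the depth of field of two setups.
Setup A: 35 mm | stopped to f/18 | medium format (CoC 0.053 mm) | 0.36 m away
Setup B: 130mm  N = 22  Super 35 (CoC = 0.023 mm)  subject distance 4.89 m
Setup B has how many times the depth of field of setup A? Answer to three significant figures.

Setup A: H = 35²/(18×0.053) + 35 ≈ 1319.1 mm; DoF = Df − Dn = 481.99 − 287.29 ≈ 194.70 mm.
Setup B: H = 130²/(22×0.023) + 130 ≈ 33529.2 mm; DoF = Df − Dn = 5702.7 − 4280.0 ≈ 1422.7 mm.
Ratio = 1422.7 / 194.70 ≈ 7.31.

7.31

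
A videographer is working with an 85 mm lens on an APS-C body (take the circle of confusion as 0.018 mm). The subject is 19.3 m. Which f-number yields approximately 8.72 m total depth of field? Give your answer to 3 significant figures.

Write h = H − f = f²/(N·c). The thin-lens limits are Dn = s·h/(h + (s−f)) and Df = s·h/(h − (s−f)), so DoF = Df − Dn = 2·s·(s−f)·h / (h² − (s−f)²).
That is a quadratic in h: DoF·h² − 2·s·(s−f)·h − DoF·(s−f)² = 0 ⇒ h = (s−f)·(s + √(s² + DoF²)) / DoF = 19215 × (19300 + √(19300² + 8720²)) / 8720 = 19215 × (19300 + 21178.5) / 8720 ≈ 89197 mm.
Then N = f²/(c·h) = 85² / (0.018 × 89197) = 7225 / 1605.5 ≈ 4.50.

f/4.50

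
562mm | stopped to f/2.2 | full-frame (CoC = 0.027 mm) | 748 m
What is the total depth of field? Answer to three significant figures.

215 m

Hyperfocal distance H = f²/(N·c) + f = 562²/(2.2 × 0.027) + 562 = 315844/0.0594 + 562 ≈ 5317801.1 mm ≈ 5318 m.
Near limit Dn = s·(H − f)/(H + s − 2f) = 748000 × (5317801.1 − 562) / (5317801.1 + 748000 − 2 × 562) = 748000 × 5317239.1 / 6064677.1 ≈ 655813 mm.
Far limit Df = s·(H − f)/(H − s) = 748000 × (5317801.1 − 562) / (5317801.1 − 748000) = 748000 × 5317239.1 / 4569801.1 ≈ 870343 mm.
Depth of field = Df − Dn = 870343 − 655813 ≈ 214530 mm ≈ 215 m.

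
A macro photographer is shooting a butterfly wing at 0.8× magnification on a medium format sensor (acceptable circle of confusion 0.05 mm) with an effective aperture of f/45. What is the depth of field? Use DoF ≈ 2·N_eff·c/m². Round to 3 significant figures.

At magnification m, DoF ≈ 2·N_eff·c/m² = 2 × 45 × 0.05 / 0.8² = 4.5 / 0.64 ≈ 7.03 mm.

7.03 mm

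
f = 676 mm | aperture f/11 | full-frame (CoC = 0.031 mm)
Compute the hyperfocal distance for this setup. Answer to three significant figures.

Hyperfocal distance H = f²/(N·c) + f = 676²/(11 × 0.031) + 676 = 456976/0.341 + 676 ≈ 1340781.6 mm ≈ 1340 m.

1340 m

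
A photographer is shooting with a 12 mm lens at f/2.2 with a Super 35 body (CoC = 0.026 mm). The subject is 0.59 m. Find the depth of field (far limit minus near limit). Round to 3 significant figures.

286 mm

Hyperfocal distance H = f²/(N·c) + f = 12²/(2.2 × 0.026) + 12 = 144/0.0572 + 12 ≈ 2529.5 mm ≈ 2.529 m.
Near limit Dn = s·(H − f)/(H + s − 2f) = 590 × (2529.5 − 12) / (2529.5 + 590 − 2 × 12) = 590 × 2517.5 / 3095.5 ≈ 479.83 mm.
Far limit Df = s·(H − f)/(H − s) = 590 × (2529.5 − 12) / (2529.5 − 590) = 590 × 2517.5 / 1939.5 ≈ 765.83 mm.
Depth of field = Df − Dn = 765.83 − 479.83 ≈ 286.00 mm.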